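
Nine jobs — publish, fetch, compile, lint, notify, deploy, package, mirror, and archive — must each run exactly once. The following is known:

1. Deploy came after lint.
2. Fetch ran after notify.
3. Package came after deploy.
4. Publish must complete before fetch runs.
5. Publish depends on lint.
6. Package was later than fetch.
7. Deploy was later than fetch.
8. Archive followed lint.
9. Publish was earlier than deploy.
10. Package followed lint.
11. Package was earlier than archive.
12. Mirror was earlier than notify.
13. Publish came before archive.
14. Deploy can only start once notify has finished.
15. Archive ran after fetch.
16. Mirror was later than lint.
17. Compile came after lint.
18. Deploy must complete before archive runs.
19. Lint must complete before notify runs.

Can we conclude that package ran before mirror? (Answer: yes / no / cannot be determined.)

no

Tracing the constraints gives mirror → notify → fetch → package, so mirror must come before package.
That means package cannot be before mirror.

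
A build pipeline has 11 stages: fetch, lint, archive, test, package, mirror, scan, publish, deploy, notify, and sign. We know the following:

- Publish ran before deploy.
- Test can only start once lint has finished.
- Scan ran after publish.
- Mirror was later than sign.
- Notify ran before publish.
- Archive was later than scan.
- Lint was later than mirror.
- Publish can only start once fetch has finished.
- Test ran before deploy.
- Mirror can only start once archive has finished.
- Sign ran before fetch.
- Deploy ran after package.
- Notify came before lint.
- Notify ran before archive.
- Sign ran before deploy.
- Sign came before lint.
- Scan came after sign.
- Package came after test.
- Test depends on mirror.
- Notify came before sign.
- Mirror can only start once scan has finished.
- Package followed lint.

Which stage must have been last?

Every other stage has a chain of constraints placing it before deploy, so deploy is last.

deploy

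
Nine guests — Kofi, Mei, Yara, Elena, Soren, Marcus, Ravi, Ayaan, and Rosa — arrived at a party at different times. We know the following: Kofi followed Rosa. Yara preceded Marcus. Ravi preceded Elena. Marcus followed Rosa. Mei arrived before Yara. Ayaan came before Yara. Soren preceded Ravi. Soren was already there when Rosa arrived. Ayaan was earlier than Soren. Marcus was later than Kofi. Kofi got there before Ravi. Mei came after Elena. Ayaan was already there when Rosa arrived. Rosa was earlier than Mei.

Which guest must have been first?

Ayaan has a chain of constraints placing them before every other guest, so Ayaan must be first.

Ayaan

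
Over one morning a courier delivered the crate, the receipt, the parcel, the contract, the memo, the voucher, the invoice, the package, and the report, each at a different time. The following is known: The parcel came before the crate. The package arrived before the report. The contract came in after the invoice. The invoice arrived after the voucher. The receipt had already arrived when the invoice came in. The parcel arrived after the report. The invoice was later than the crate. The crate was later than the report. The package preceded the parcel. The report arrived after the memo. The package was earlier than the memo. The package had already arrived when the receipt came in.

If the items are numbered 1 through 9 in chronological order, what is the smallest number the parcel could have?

4

The memo, the package, and the report must all come before the parcel — 3 forced predecessors.
Nothing else is forced ahead of the parcel, so its earliest slot is position 3 + 1 = 4.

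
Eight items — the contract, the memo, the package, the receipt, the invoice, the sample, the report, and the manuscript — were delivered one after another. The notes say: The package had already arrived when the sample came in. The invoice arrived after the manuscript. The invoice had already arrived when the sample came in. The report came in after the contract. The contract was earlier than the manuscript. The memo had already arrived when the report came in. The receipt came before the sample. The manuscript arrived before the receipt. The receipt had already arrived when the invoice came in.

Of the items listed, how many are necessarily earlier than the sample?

5

Directly stated before the sample: the invoice, the package, and the receipt.
The contract reaches the sample via the contract → the manuscript → the invoice → the sample.
The manuscript reaches the sample via the manuscript → the invoice → the sample.
That's the contract, the invoice, the manuscript, the package, and the receipt — 5 in all.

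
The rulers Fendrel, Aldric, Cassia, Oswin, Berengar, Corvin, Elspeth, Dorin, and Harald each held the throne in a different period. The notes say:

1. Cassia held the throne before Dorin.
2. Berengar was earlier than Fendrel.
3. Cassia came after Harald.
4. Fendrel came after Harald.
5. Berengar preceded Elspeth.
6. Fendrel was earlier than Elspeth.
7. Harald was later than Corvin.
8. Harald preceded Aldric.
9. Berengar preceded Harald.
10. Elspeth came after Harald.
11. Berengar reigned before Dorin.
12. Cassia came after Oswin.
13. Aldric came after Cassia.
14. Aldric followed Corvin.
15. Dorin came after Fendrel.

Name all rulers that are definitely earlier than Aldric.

Directly stated before Aldric: Cassia, Corvin, and Harald.
Berengar reaches Aldric via Berengar → Harald → Aldric.
Oswin reaches Aldric via Oswin → Cassia → Aldric.
No chain forces Fendrel (or any of the others) ahead of Aldric.

Berengar, Cassia, Corvin, Harald, Oswin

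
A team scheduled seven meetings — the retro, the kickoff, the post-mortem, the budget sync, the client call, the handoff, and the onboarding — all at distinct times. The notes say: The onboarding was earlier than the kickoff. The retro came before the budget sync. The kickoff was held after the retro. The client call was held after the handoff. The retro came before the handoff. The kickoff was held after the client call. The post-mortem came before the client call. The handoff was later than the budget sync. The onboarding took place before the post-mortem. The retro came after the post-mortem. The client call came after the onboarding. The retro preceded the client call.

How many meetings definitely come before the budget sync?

Directly stated before the budget sync: the retro.
The onboarding reaches the budget sync via the onboarding → the post-mortem → the retro → the budget sync.
The post-mortem reaches the budget sync via the post-mortem → the retro → the budget sync.
No chain forces the handoff (or any of the others) ahead of the budget sync.
That's the onboarding, the post-mortem, and the retro — 3 in all.

3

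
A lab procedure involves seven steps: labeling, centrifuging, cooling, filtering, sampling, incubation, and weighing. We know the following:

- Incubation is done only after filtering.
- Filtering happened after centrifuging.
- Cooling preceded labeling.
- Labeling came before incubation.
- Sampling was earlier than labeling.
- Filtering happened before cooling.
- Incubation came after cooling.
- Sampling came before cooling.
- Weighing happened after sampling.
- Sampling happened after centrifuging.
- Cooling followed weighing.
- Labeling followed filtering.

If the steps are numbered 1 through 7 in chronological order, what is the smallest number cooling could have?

Centrifuging, filtering, sampling, and weighing must all come before cooling — 4 forced predecessors.
Nothing else is forced ahead of cooling, so its earliest slot is position 4 + 1 = 5.

5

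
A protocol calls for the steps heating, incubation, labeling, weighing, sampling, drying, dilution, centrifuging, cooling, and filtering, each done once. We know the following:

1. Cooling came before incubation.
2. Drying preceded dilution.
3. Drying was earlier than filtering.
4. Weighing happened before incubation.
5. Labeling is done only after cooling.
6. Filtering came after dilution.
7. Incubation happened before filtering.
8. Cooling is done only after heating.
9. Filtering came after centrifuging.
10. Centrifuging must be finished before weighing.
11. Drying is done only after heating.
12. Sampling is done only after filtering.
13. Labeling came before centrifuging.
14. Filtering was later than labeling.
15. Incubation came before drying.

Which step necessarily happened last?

Every other step has a chain of constraints placing it before sampling, so sampling is last.

sampling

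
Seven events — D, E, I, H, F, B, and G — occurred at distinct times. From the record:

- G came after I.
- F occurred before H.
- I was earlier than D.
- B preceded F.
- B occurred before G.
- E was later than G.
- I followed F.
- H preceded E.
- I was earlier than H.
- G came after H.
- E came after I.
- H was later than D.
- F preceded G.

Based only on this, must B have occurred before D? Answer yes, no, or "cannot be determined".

Chain the constraints: B → F → I → D. Each link is directly stated, so B comes before D.

yes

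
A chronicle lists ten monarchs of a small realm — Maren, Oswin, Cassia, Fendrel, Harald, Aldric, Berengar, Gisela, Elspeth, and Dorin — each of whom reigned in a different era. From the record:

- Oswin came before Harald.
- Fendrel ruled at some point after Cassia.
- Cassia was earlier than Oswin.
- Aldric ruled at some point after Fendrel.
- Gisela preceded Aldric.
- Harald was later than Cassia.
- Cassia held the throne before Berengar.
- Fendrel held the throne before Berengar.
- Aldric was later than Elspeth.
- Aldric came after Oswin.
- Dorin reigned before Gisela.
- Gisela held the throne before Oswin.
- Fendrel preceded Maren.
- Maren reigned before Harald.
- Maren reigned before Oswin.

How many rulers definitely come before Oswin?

Directly stated before Oswin: Cassia, Gisela, and Maren.
Dorin reaches Oswin via Dorin → Gisela → Oswin.
Fendrel reaches Oswin via Fendrel → Maren → Oswin.
No chain forces Berengar (or any of the others) ahead of Oswin.
That's Cassia, Dorin, Fendrel, Gisela, and Maren — 5 in all.

5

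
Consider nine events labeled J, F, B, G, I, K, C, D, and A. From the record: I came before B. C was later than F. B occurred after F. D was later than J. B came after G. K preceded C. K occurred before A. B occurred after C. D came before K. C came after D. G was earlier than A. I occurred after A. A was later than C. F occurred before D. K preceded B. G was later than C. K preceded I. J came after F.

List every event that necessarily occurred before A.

Directly stated before A: C, G, and K.
D reaches A via D → C → A.
F reaches A via F → C → A.
J reaches A via J → D → C → A.

C, D, F, G, J, K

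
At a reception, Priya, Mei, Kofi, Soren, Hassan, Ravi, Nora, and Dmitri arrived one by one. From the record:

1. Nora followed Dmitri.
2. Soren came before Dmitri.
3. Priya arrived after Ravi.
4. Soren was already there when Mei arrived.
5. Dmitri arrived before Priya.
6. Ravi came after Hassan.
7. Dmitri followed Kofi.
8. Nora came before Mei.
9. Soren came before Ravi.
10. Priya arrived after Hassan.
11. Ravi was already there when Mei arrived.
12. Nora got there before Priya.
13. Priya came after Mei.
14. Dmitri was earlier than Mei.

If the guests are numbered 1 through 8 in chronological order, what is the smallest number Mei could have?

Dmitri, Hassan, Kofi, Nora, Ravi, and Soren must all come before Mei — 6 forced predecessors.
Nothing else is forced ahead of Mei, so their earliest slot is position 6 + 1 = 7.

7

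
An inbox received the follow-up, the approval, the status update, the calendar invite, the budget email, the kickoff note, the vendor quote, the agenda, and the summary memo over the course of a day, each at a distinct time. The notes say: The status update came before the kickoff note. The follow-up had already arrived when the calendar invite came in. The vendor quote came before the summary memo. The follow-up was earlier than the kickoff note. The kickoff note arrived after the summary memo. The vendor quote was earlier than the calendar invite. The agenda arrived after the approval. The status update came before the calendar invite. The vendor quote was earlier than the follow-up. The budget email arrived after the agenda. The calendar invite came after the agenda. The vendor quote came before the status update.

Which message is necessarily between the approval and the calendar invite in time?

Tracing the constraints gives the approval → the agenda → the calendar invite, so the agenda sits after the approval and before the calendar invite.
No other message is forced both after the approval and before the calendar invite.

the agenda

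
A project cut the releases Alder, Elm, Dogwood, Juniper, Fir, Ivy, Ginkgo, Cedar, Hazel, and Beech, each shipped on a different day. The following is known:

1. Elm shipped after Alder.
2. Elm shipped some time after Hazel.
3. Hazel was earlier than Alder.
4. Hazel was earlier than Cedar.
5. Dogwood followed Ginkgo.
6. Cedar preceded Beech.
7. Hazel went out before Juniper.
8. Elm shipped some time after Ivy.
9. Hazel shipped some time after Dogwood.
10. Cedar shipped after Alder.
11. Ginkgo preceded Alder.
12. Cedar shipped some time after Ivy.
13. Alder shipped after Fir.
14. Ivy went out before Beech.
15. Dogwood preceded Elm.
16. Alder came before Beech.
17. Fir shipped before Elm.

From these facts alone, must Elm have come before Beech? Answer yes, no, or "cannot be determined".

No chain of stated constraints runs from Elm to Beech, and none runs from Beech to Elm either.
So the relative order of Elm and Beech is not fixed by the given facts.

cannot be determined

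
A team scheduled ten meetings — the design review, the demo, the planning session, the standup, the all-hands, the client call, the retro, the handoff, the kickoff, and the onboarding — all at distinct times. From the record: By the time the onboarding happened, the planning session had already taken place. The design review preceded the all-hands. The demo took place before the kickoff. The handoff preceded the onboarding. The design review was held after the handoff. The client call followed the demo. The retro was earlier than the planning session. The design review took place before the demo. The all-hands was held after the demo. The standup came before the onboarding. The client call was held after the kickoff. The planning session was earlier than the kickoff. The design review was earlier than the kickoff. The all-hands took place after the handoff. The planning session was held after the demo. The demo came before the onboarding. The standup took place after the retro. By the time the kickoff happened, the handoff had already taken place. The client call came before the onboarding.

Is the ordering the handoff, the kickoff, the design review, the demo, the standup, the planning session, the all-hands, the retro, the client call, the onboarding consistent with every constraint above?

The constraints require the retro before the standup, but in the proposed sequence the standup appears ahead of the retro. That one violation is enough.

no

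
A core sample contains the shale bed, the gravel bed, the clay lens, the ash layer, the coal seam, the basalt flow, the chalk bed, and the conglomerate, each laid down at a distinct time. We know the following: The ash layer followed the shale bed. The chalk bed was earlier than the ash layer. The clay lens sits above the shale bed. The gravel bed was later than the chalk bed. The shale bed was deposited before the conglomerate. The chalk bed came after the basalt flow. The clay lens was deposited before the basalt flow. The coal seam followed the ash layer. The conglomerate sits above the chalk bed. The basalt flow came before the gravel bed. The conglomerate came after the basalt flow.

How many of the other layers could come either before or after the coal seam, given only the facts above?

Forced before the coal seam: the ash layer, the basalt flow, the chalk bed, the clay lens, and the shale bed.
That leaves the conglomerate and the gravel bed with no forced order relative to the coal seam — 2.

2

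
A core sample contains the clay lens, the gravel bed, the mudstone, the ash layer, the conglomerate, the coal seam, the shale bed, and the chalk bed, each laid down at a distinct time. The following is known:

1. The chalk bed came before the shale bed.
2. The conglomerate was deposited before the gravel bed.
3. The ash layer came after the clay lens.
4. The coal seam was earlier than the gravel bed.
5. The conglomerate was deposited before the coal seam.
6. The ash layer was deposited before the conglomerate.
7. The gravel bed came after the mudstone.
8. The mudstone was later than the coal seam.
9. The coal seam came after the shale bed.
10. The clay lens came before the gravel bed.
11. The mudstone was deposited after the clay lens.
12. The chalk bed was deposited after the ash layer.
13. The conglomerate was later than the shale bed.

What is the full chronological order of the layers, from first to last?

The constraints fix every adjacent pair, so only one ordering works:
the clay lens → the ash layer → the chalk bed → the shale bed → the conglomerate → the coal seam → the mudstone → the gravel bed.

the clay lens, the ash layer, the chalk bed, the shale bed, the conglomerate, the coal seam, the mudstone, the gravel bed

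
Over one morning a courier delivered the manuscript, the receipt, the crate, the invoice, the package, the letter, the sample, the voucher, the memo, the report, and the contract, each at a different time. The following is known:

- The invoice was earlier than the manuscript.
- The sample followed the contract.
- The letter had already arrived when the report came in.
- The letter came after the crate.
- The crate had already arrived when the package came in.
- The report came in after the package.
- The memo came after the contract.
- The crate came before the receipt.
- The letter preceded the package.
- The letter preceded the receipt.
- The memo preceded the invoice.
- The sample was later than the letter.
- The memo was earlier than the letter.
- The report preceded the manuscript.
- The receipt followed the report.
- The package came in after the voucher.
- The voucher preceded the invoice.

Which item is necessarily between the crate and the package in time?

the letter

Tracing the constraints gives the crate → the letter → the package, so the letter sits after the crate and before the package.
No other item is forced both after the crate and before the package.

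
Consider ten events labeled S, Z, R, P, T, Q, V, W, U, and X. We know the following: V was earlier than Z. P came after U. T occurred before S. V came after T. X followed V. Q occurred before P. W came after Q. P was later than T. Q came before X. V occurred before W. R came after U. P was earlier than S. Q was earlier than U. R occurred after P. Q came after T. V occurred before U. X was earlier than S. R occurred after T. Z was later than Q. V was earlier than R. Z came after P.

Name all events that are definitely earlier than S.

Directly stated before S: P, T, and X.
Q reaches S via Q → X → S.
U reaches S via U → P → S.
V reaches S via V → X → S.
No chain forces Z (or any of the others) ahead of S.

P, Q, T, U, V, X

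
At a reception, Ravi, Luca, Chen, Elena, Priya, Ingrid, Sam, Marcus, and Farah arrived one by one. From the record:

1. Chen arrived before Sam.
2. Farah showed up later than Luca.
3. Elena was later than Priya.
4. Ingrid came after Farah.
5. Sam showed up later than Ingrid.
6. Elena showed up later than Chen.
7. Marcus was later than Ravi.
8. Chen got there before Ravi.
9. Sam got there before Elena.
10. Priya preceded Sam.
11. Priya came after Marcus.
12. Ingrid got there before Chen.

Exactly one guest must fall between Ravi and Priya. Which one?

Marcus

Tracing the constraints gives Ravi → Marcus → Priya, so Marcus sits after Ravi and before Priya.
No other guest is forced both after Ravi and before Priya.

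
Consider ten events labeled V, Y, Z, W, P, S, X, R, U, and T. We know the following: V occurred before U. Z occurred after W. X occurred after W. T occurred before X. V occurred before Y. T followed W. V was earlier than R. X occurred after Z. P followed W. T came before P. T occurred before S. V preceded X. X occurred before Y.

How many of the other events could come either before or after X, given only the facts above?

4

Forced before X: T, V, W, and Z; forced after X: Y.
That leaves P, R, S, and U with no forced order relative to X — 4.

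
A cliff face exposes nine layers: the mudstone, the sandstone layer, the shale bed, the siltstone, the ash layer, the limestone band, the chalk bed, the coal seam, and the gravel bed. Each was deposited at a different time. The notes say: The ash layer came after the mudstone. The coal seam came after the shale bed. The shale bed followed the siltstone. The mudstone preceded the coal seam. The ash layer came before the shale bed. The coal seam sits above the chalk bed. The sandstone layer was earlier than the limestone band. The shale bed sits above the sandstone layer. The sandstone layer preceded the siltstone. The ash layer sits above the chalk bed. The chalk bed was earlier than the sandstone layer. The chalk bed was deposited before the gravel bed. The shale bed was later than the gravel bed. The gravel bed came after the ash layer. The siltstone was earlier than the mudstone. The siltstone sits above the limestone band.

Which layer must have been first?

the chalk bed

The chalk bed has a chain of constraints placing it before every other layer, so the chalk bed must be first.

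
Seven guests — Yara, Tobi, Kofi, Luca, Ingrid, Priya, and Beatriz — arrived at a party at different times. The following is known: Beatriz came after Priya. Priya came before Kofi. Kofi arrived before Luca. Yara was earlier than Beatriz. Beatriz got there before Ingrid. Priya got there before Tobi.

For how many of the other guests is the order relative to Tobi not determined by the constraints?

Forced before Tobi: Priya.
That leaves Beatriz, Ingrid, Kofi, Luca, and Yara with no forced order relative to Tobi — 5.

5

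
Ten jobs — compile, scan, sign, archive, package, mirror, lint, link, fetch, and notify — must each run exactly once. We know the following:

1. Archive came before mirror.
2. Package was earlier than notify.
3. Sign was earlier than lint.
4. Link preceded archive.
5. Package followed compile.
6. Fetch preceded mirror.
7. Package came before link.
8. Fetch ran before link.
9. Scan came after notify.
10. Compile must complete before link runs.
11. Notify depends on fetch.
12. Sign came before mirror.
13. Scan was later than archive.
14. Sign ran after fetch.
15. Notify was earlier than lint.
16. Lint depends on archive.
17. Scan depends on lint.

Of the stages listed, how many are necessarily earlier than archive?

4

Directly stated before archive: link.
Compile reaches archive via compile → link → archive.
Fetch reaches archive via fetch → link → archive.
Package reaches archive via package → link → archive.
No chain forces mirror (or any of the others) ahead of archive.
That's compile, fetch, link, and package — 4 in all.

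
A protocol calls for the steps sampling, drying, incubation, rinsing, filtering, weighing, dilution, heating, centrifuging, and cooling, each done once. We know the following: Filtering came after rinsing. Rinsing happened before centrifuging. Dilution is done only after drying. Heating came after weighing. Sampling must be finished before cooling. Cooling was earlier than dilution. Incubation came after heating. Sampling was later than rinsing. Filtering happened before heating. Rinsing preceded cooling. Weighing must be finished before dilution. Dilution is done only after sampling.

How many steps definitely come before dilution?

5

Directly stated before dilution: cooling, drying, sampling, and weighing.
Rinsing reaches dilution via rinsing → cooling → dilution.
No chain forces centrifuging (or any of the others) ahead of dilution.
That's cooling, drying, rinsing, sampling, and weighing — 5 in all.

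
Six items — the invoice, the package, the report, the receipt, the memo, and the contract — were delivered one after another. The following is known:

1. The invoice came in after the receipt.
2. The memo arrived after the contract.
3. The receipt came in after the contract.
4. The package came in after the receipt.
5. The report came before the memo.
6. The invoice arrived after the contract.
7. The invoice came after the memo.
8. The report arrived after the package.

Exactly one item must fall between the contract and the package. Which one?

the receipt

Tracing the constraints gives the contract → the receipt → the package, so the receipt sits after the contract and before the package.
No other item is forced both after the contract and before the package.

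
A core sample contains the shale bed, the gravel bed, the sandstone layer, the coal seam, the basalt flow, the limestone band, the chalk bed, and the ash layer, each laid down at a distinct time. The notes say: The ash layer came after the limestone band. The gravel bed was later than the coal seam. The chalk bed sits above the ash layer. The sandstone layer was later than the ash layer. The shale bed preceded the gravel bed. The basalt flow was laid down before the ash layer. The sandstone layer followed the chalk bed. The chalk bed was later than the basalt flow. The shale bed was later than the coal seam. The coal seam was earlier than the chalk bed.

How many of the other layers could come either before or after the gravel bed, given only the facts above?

5

Forced before the gravel bed: the coal seam and the shale bed.
That leaves the ash layer, the basalt flow, the chalk bed, the limestone band, and the sandstone layer with no forced order relative to the gravel bed — 5.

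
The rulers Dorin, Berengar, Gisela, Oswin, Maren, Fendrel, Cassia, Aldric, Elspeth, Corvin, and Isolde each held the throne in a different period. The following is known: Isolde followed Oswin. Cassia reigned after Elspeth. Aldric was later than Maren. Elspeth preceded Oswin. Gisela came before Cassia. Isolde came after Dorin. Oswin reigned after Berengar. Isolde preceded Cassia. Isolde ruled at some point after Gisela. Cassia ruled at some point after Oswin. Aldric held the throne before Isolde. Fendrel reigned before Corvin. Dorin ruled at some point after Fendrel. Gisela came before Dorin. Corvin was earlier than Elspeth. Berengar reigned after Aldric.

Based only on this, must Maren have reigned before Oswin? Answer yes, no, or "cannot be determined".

Chain the constraints: Maren → Aldric → Berengar → Oswin. Each link is directly stated, so Maren comes before Oswin.

yes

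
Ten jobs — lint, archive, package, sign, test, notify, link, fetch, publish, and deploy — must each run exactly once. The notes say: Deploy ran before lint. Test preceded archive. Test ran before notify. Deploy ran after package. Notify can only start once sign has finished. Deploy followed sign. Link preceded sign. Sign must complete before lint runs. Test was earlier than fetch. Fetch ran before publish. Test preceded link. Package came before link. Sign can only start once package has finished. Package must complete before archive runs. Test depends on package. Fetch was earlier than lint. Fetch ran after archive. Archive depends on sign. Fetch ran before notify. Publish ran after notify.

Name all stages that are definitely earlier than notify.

Directly stated before notify: fetch, sign, and test.
Archive reaches notify via archive → fetch → notify.
Link reaches notify via link → sign → notify.
Package reaches notify via package → sign → notify.
No chain forces publish (or any of the others) ahead of notify.

archive, fetch, link, package, sign, test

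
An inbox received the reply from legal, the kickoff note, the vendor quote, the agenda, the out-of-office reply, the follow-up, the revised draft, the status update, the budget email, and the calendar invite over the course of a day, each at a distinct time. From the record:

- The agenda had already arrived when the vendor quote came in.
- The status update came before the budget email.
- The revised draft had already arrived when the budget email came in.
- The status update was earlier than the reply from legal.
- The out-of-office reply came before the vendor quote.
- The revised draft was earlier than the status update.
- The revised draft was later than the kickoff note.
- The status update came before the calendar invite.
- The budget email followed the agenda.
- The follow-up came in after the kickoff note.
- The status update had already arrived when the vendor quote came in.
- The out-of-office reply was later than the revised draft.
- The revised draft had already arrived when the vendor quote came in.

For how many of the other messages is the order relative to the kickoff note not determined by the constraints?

Forced after the kickoff note: the budget email, the calendar invite, the follow-up, the out-of-office reply, the reply from legal, the revised draft, the status update, and the vendor quote.
That leaves the agenda with no forced order relative to the kickoff note — 1.

1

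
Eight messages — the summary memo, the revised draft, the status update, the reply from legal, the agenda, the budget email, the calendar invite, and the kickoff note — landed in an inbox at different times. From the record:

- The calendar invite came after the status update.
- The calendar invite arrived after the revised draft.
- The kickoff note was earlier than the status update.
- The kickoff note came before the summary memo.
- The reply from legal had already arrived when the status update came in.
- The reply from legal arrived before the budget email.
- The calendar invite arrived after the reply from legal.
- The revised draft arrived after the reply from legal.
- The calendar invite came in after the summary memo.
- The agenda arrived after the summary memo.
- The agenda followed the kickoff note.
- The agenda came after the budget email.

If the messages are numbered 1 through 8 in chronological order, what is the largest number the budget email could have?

The budget email must come before the agenda — 1 message forced after it.
Everything else can be placed before the budget email in some valid order, so the budget email can sit as late as position 8 − 1 = 7.

7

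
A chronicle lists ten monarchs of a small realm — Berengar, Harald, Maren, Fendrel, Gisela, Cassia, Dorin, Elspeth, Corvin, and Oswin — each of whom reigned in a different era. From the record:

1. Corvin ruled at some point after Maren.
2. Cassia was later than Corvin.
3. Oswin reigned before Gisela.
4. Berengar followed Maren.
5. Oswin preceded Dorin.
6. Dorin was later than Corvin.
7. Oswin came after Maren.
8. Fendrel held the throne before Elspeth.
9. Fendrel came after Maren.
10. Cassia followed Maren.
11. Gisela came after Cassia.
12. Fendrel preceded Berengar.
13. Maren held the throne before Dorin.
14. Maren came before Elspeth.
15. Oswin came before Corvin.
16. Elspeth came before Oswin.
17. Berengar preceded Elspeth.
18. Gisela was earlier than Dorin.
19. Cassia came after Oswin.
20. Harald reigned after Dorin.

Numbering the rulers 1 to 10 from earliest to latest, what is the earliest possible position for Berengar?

3

Fendrel and Maren must both come before Berengar — 2 forced predecessors.
Nothing else is forced ahead of Berengar, so their earliest slot is position 2 + 1 = 3.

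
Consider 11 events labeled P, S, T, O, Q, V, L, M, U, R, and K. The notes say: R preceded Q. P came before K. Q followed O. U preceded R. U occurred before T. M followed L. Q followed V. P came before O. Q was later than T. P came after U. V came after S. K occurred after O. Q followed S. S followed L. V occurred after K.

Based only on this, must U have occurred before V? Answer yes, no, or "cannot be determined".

Chain the constraints: U → P → K → V. Each link is directly stated, so U comes before V.

yes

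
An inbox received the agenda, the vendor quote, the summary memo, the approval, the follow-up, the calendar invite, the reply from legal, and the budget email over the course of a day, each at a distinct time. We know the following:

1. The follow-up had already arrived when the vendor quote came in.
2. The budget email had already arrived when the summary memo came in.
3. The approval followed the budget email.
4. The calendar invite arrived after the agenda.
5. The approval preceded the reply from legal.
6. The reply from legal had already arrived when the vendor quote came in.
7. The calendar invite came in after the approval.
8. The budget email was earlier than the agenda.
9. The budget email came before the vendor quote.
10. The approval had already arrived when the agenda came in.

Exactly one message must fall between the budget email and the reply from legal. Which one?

the approval

Tracing the constraints gives the budget email → the approval → the reply from legal, so the approval sits after the budget email and before the reply from legal.
No other message is forced both after the budget email and before the reply from legal.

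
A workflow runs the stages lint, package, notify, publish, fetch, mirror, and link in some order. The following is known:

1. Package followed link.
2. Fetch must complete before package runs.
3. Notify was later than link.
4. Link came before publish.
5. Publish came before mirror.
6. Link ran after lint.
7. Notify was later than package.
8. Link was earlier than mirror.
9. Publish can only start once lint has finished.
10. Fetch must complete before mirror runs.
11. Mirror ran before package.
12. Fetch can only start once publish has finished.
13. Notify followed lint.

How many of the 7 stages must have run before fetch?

Directly stated before fetch: publish.
Link reaches fetch via link → publish → fetch.
Lint reaches fetch via lint → publish → fetch.
No chain forces mirror (or any of the others) ahead of fetch.
That's link, lint, and publish — 3 in all.

3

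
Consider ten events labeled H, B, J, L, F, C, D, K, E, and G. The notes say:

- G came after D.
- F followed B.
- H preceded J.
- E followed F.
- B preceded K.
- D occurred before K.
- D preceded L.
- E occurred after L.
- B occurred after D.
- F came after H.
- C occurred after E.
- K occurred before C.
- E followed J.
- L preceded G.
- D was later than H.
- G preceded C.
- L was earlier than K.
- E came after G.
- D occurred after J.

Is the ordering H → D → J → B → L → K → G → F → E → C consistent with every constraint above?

no

The constraints require J before D, but in the proposed sequence D appears ahead of J. That one violation is enough.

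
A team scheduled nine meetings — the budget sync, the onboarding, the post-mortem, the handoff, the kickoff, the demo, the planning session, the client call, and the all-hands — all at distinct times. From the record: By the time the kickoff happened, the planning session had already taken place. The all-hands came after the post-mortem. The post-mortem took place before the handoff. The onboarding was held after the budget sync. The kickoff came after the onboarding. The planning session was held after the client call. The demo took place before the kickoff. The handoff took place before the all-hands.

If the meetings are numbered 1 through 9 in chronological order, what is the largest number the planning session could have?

The planning session must come before the kickoff — 1 meeting forced after it.
Everything else can be placed before the planning session in some valid order, so the planning session can sit as late as position 9 − 1 = 8.

8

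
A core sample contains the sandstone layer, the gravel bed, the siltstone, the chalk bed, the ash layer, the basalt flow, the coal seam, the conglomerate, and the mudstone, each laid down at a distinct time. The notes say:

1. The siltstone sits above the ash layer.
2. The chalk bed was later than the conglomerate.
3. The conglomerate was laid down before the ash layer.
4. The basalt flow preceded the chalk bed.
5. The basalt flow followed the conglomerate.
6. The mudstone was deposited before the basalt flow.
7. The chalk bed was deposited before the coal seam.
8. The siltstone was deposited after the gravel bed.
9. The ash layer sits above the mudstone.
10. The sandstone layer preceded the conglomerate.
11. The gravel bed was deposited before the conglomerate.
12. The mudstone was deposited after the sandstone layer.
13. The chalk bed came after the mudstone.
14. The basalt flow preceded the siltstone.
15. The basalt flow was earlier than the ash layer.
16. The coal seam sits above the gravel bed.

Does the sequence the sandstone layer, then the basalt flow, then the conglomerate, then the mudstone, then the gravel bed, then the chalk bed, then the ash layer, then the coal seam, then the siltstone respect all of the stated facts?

The constraints require the gravel bed before the conglomerate, but in the proposed sequence the conglomerate appears ahead of the gravel bed. That one violation is enough.

no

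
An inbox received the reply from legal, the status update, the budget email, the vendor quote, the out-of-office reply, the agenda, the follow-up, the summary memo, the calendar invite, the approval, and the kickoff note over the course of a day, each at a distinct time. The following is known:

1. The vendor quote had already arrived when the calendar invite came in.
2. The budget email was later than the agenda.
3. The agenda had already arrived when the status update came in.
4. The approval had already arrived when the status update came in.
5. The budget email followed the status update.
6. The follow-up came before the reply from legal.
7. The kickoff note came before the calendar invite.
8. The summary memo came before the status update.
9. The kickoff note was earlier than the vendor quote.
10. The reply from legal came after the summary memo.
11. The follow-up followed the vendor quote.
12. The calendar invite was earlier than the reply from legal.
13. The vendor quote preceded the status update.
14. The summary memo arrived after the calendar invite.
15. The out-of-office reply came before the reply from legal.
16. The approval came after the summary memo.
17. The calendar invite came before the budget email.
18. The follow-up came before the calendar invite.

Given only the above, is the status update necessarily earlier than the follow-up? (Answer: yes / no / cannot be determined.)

no

Tracing the constraints gives the follow-up → the calendar invite → the summary memo → the status update, so the follow-up must come before the status update.
That means the status update cannot be before the follow-up.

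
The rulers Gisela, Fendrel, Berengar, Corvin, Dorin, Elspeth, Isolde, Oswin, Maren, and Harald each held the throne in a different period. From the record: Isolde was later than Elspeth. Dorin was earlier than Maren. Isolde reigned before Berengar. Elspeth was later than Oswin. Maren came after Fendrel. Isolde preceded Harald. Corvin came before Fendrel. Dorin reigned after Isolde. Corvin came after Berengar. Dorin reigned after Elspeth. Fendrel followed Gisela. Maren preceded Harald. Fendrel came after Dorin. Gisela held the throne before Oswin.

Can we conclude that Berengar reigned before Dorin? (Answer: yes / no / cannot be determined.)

No chain of stated constraints runs from Berengar to Dorin, and none runs from Dorin to Berengar either.
So the relative order of Berengar and Dorin is not fixed by the given facts.

cannot be determined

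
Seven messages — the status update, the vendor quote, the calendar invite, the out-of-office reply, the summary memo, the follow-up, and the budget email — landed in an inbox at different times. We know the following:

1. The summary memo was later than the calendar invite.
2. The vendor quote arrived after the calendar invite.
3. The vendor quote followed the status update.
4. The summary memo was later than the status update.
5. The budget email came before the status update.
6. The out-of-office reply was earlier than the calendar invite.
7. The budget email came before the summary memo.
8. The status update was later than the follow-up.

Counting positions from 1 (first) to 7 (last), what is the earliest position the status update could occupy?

3

The budget email and the follow-up must both come before the status update — 2 forced predecessors.
Nothing else is forced ahead of the status update, so its earliest slot is position 2 + 1 = 3.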